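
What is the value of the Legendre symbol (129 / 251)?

-1

Reciprocity: 129 ≡ 1 and 251 ≡ 3 (mod 4), so (129/251) = +(251/129).
Reduce top mod 129: now compute (122/129).
Pull out 2: since 129 ≡ 1 (mod 8), (2/129) = +1.
Reciprocity: 61 ≡ 1 and 129 ≡ 1 (mod 4), so (61/129) = +(129/61).
Reduce top mod 61: now compute (7/61).
Reciprocity: 7 ≡ 3 and 61 ≡ 1 (mod 4), so (7/61) = +(61/7).
Reduce top mod 7: now compute (5/7).
Reciprocity: 5 ≡ 1 and 7 ≡ 3 (mod 4), so (5/7) = +(7/5).
Reduce top mod 5: now compute (2/5).
Pull out 2: since 5 ≡ 5 (mod 8), (2/5) = -1.
Reached (1/5) = 1. Collecting the sign flips along the way, the symbol is -1.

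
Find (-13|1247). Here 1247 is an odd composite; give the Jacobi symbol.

First reduce: -13 ≡ 1234 (mod 1247).
Pull out 2: since 1247 ≡ 7 (mod 8), (2/1247) = +1.
Reciprocity: 617 ≡ 1 and 1247 ≡ 3 (mod 4), so (617/1247) = +(1247/617).
Reduce top mod 617: now compute (13/617).
Reciprocity: 13 ≡ 1 and 617 ≡ 1 (mod 4), so (13/617) = +(617/13).
Reduce top mod 13: now compute (6/13).
Pull out 2: since 13 ≡ 5 (mod 8), (2/13) = -1.
Reciprocity: 3 ≡ 3 and 13 ≡ 1 (mod 4), so (3/13) = +(13/3).
Reduce top mod 3: now compute (1/3).
Reached (1/3) = 1. Collecting the sign flips along the way, the symbol is -1.

-1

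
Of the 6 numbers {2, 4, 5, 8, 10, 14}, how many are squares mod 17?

(2/17) = +1 → QR.
(4/17) = +1 → QR.
(5/17) = -1 → non-residue.
(8/17) = +1 → QR.
(10/17) = -1 → non-residue.
(14/17) = -1 → non-residue.
Total quadratic residues among the 6: 3.

3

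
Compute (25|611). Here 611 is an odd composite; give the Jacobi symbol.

1

Reciprocity: 25 ≡ 1 and 611 ≡ 3 (mod 4), so (25/611) = +(611/25).
Reduce top mod 25: now compute (11/25).
Reciprocity: 11 ≡ 3 and 25 ≡ 1 (mod 4), so (11/25) = +(25/11).
Reduce top mod 11: now compute (3/11).
Reciprocity: 3 ≡ 3 and 11 ≡ 3 (mod 4), so (3/11) = −(11/3).
Reduce top mod 3: now compute (2/3).
Pull out 2: since 3 ≡ 3 (mod 8), (2/3) = -1.
Reached (1/3) = 1. Collecting the sign flips along the way, the symbol is +1.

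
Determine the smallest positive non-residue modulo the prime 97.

5

(2/97) = +1, so 2 is a residue.
(3/97) = +1, so 3 is a residue.
(4/97) = +1, so 4 is a residue.
(5/97) = −1, so 5 is the smallest positive non-residue mod 97.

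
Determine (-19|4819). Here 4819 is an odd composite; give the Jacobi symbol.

First reduce: -19 ≡ 4800 (mod 4819).
Pull out 2^6: since 4819 ≡ 3 (mod 8), (2/4819) = -1, so (2/4819)^6 = +1.
Reciprocity: 75 ≡ 3 and 4819 ≡ 3 (mod 4), so (75/4819) = −(4819/75).
Reduce top mod 75: now compute (19/75).
Reciprocity: 19 ≡ 3 and 75 ≡ 3 (mod 4), so (19/75) = −(75/19).
Reduce top mod 19: now compute (18/19).
Pull out 2: since 19 ≡ 3 (mod 8), (2/19) = -1.
Reciprocity: 9 ≡ 1 and 19 ≡ 3 (mod 4), so (9/19) = +(19/9).
Reduce top mod 9: now compute (1/9).
Reached (1/9) = 1. Collecting the sign flips along the way, the symbol is -1.

-1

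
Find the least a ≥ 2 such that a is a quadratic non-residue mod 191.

(2/191) = +1, so 2 is a residue.
(3/191) = +1, so 3 is a residue.
(4/191) = +1, so 4 is a residue.
(5/191) = +1, so 5 is a residue.
(6/191) = +1, so 6 is a residue.
(7/191) = −1, so 7 is the smallest positive non-residue mod 191.

7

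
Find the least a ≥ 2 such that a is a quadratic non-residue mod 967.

(2/967) = +1, so 2 is a residue.
(3/967) = −1, so 3 is the smallest positive non-residue mod 967.

3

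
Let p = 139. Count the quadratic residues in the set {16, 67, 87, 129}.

3

(16/139) = +1 → QR.
(67/139) = +1 → QR.
(87/139) = -1 → non-residue.
(129/139) = +1 → QR.
Total quadratic residues among the 4: 3.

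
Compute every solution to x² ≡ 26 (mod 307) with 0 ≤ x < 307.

124, 183

Since 307 ≡ 3 (mod 4), a square root of 26 is 26^((307+1)/4) = 26^77 mod 307.
Repeated squaring: 26^2≡62, 26^4≡160, 26^8≡119, 26^16≡39, 26^32≡293, 26^64≡196 (mod 307).
26^77 = 26^(64+8+4+1) ≡ 183 (mod 307).
Check: 183² = 33489 ≡ 26 (mod 307). The two roots are 124 and 183.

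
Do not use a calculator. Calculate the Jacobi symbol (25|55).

0

Reciprocity: 25 ≡ 1 and 55 ≡ 3 (mod 4), so (25/55) = +(55/25).
Reduce top mod 25: now compute (5/25).
Reciprocity: 5 ≡ 1 and 25 ≡ 1 (mod 4), so (5/25) = +(25/5).
Reduce top mod 5: now compute (0/5).
Top reduces to 0: gcd > 1, so the symbol is 0.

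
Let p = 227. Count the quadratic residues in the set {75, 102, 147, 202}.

3

(75/227) = +1 → QR.
(102/227) = +1 → QR.
(147/227) = +1 → QR.
(202/227) = -1 → non-residue.
Total quadratic residues among the 4: 3.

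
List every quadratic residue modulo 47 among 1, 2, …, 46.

1, 2, 3, 4, 6, 7, 8, 9, 12, 14, 16, 17, 18, 21, 24, 25, 27, 28, 32, 34, 36, 37, 42

Square k = 1,…,23 (k and 47−k give the same square):
1²=1, 2²=4, 3²=9, 4²=16, 5²=25, 6²=36, 7²≡2, 8²≡17, 9²≡34, 10²≡6, 11²≡27, 12²≡3, 13²≡28, 14²≡8, 15²≡37, 16²≡21, 17²≡7, 18²≡42, 19²≡32, 20²≡24, 21²≡18, 22²≡14, 23²≡12 (mod 47).
So the quadratic residues mod 47 are {1, 2, 3, 4, 6, 7, 8, 9, 12, 14, 16, 17, 18, 21, 24, 25, 27, 28, 32, 34, 36, 37, 42}.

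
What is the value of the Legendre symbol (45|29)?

1

Euler's criterion: (45/29) ≡ 16^14 (mod 29).
16^2 ≡ 24 (mod 29)
16^4 ≡ 25 (mod 29)
16^8 ≡ 16 (mod 29)
16^14 = 16^(8+4+2) ≡ 1 (mod 29).
Result is 1, so (45/29) = 1.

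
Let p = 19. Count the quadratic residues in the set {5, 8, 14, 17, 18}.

(5/19) = +1 → QR.
(8/19) = -1 → non-residue.
(14/19) = -1 → non-residue.
(17/19) = +1 → QR.
(18/19) = -1 → non-residue.
Total quadratic residues among the 5: 2.

2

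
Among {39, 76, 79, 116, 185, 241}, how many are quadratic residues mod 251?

3

(39/251) = +1 → QR.
(76/251) = -1 → non-residue.
(79/251) = +1 → QR.
(116/251) = -1 → non-residue.
(185/251) = -1 → non-residue.
(241/251) = +1 → QR.
Total quadratic residues among the 6: 3.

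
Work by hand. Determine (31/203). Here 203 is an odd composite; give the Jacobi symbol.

Reciprocity: 31 ≡ 3 and 203 ≡ 3 (mod 4), so (31/203) = −(203/31).
Reduce top mod 31: now compute (17/31).
Reciprocity: 17 ≡ 1 and 31 ≡ 3 (mod 4), so (17/31) = +(31/17).
Reduce top mod 17: now compute (14/17).
Pull out 2: since 17 ≡ 1 (mod 8), (2/17) = +1.
Reciprocity: 7 ≡ 3 and 17 ≡ 1 (mod 4), so (7/17) = +(17/7).
Reduce top mod 7: now compute (3/7).
Reciprocity: 3 ≡ 3 and 7 ≡ 3 (mod 4), so (3/7) = −(7/3).
Reduce top mod 3: now compute (1/3).
Reached (1/3) = 1. Collecting the sign flips along the way, the symbol is +1.

1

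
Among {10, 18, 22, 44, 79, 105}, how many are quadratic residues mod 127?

4

(10/127) = -1 → non-residue.
(18/127) = +1 → QR.
(22/127) = +1 → QR.
(44/127) = +1 → QR.
(79/127) = +1 → QR.
(105/127) = -1 → non-residue.
Total quadratic residues among the 6: 4.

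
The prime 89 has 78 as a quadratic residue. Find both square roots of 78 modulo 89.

16, 73

89 ≡ 1 (mod 4), so we find a root by search.
Trying successive values, 16² = 256 ≡ 78 (mod 89). The other root is 89 − 16 = 73.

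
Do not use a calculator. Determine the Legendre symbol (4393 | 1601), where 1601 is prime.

First reduce: 4393 ≡ 1191 (mod 1601).
Reciprocity: 1191 ≡ 3 and 1601 ≡ 1 (mod 4), so (1191/1601) = +(1601/1191).
Reduce top mod 1191: now compute (410/1191).
Pull out 2: since 1191 ≡ 7 (mod 8), (2/1191) = +1.
Reciprocity: 205 ≡ 1 and 1191 ≡ 3 (mod 4), so (205/1191) = +(1191/205).
Reduce top mod 205: now compute (166/205).
Pull out 2: since 205 ≡ 5 (mod 8), (2/205) = -1.
Reciprocity: 83 ≡ 3 and 205 ≡ 1 (mod 4), so (83/205) = +(205/83).
Reduce top mod 83: now compute (39/83).
Reciprocity: 39 ≡ 3 and 83 ≡ 3 (mod 4), so (39/83) = −(83/39).
Reduce top mod 39: now compute (5/39).
Reciprocity: 5 ≡ 1 and 39 ≡ 3 (mod 4), so (5/39) = +(39/5).
Reduce top mod 5: now compute (4/5).
Pull out 2^2: since 5 ≡ 5 (mod 8), (2/5) = -1, so (2/5)^2 = +1.
Reached (1/5) = 1. Collecting the sign flips along the way, the symbol is +1.

1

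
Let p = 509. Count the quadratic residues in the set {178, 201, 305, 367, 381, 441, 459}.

1

(178/509) = -1 → non-residue.
(201/509) = -1 → non-residue.
(305/509) = -1 → non-residue.
(367/509) = -1 → non-residue.
(381/509) = -1 → non-residue.
(441/509) = +1 → QR.
(459/509) = -1 → non-residue.
Total quadratic residues among the 7: 1.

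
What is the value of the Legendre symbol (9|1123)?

1

Reciprocity: 9 ≡ 1 and 1123 ≡ 3 (mod 4), so (9/1123) = +(1123/9).
Reduce top mod 9: now compute (7/9).
Reciprocity: 7 ≡ 3 and 9 ≡ 1 (mod 4), so (7/9) = +(9/7).
Reduce top mod 7: now compute (2/7).
Pull out 2: since 7 ≡ 7 (mod 8), (2/7) = +1.
Reached (1/7) = 1. Collecting the sign flips along the way, the symbol is +1.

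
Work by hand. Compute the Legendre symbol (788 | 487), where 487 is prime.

First reduce: 788 ≡ 301 (mod 487).
Reciprocity: 301 ≡ 1 and 487 ≡ 3 (mod 4), so (301/487) = +(487/301).
Reduce top mod 301: now compute (186/301).
Pull out 2: since 301 ≡ 5 (mod 8), (2/301) = -1.
Reciprocity: 93 ≡ 1 and 301 ≡ 1 (mod 4), so (93/301) = +(301/93).
Reduce top mod 93: now compute (22/93).
Pull out 2: since 93 ≡ 5 (mod 8), (2/93) = -1.
Reciprocity: 11 ≡ 3 and 93 ≡ 1 (mod 4), so (11/93) = +(93/11).
Reduce top mod 11: now compute (5/11).
Reciprocity: 5 ≡ 1 and 11 ≡ 3 (mod 4), so (5/11) = +(11/5).
Reduce top mod 5: now compute (1/5).
Reached (1/5) = 1. Collecting the sign flips along the way, the symbol is +1.

1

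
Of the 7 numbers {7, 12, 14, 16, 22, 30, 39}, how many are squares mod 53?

2

(7/53) = +1 → QR.
(12/53) = -1 → non-residue.
(14/53) = -1 → non-residue.
(16/53) = +1 → QR.
(22/53) = -1 → non-residue.
(30/53) = -1 → non-residue.
(39/53) = -1 → non-residue.
Total quadratic residues among the 7: 2.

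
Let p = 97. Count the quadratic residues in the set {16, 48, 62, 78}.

3

(16/97) = +1 → QR.
(48/97) = +1 → QR.
(62/97) = +1 → QR.
(78/97) = -1 → non-residue.
Total quadratic residues among the 4: 3.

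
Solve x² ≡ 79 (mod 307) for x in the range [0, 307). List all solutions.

152, 155

Since 307 ≡ 3 (mod 4), a square root of 79 is 79^((307+1)/4) = 79^77 mod 307.
Repeated squaring: 79^2≡101, 79^4≡70, 79^8≡295, 79^16≡144, 79^32≡167, 79^64≡259 (mod 307).
79^77 = 79^(64+8+4+1) ≡ 155 (mod 307).
Check: 155² = 24025 ≡ 79 (mod 307). The two roots are 152 and 155.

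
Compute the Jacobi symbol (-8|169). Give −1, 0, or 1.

1

First reduce: -8 ≡ 161 (mod 169).
Reciprocity: 161 ≡ 1 and 169 ≡ 1 (mod 4), so (161/169) = +(169/161).
Reduce top mod 161: now compute (8/161).
Pull out 2^3: since 161 ≡ 1 (mod 8), (2/161) = +1, so (2/161)^3 = +1.
Reached (1/161) = 1. Collecting the sign flips along the way, the symbol is +1.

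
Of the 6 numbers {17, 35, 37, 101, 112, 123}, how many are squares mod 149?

5

(17/149) = +1 → QR.
(35/149) = +1 → QR.
(37/149) = +1 → QR.
(101/149) = -1 → non-residue.
(112/149) = +1 → QR.
(123/149) = +1 → QR.
Total quadratic residues among the 6: 5.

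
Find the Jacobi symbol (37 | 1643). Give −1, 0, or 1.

-1

Reciprocity: 37 ≡ 1 and 1643 ≡ 3 (mod 4), so (37/1643) = +(1643/37).
Reduce top mod 37: now compute (15/37).
Reciprocity: 15 ≡ 3 and 37 ≡ 1 (mod 4), so (15/37) = +(37/15).
Reduce top mod 15: now compute (7/15).
Reciprocity: 7 ≡ 3 and 15 ≡ 3 (mod 4), so (7/15) = −(15/7).
Reduce top mod 7: now compute (1/7).
Reached (1/7) = 1. Collecting the sign flips along the way, the symbol is -1.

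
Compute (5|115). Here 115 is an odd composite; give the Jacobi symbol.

Reciprocity: 5 ≡ 1 and 115 ≡ 3 (mod 4), so (5/115) = +(115/5).
Reduce top mod 5: now compute (0/5).
Top reduces to 0: gcd > 1, so the symbol is 0.

0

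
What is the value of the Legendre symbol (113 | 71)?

First reduce: 113 ≡ 42 (mod 71).
Pull out 2: since 71 ≡ 7 (mod 8), (2/71) = +1.
Reciprocity: 21 ≡ 1 and 71 ≡ 3 (mod 4), so (21/71) = +(71/21).
Reduce top mod 21: now compute (8/21).
Pull out 2^3: since 21 ≡ 5 (mod 8), (2/21) = -1, so (2/21)^3 = -1.
Reached (1/21) = 1. Collecting the sign flips along the way, the symbol is -1.

-1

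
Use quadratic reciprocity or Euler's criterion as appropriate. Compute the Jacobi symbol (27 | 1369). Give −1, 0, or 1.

Reciprocity: 27 ≡ 3 and 1369 ≡ 1 (mod 4), so (27/1369) = +(1369/27).
Reduce top mod 27: now compute (19/27).
Reciprocity: 19 ≡ 3 and 27 ≡ 3 (mod 4), so (19/27) = −(27/19).
Reduce top mod 19: now compute (8/19).
Pull out 2^3: since 19 ≡ 3 (mod 8), (2/19) = -1, so (2/19)^3 = -1.
Reached (1/19) = 1. Collecting the sign flips along the way, the symbol is +1.

1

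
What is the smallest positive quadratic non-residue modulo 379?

2

(2/379) = −1, so 2 is the smallest positive non-residue mod 379.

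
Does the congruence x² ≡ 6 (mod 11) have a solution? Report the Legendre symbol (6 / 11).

-1

Pull out 2: since 11 ≡ 3 (mod 8), (2/11) = -1.
Reciprocity: 3 ≡ 3 and 11 ≡ 3 (mod 4), so (3/11) = −(11/3).
Reduce top mod 3: now compute (2/3).
Pull out 2: since 3 ≡ 3 (mod 8), (2/3) = -1.
Reached (1/3) = 1. Collecting the sign flips along the way, the symbol is -1.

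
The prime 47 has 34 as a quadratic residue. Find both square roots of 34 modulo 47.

Since 47 ≡ 3 (mod 4), a square root of 34 is 34^((47+1)/4) = 34^12 mod 47.
Repeated squaring: 34^2≡28, 34^4≡32, 34^8≡37 (mod 47).
34^12 = 34^(8+4) ≡ 9 (mod 47).
Check: 9² = 81 ≡ 34 (mod 47). The two roots are 9 and 38.

9, 38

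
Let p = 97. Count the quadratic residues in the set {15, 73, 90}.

(15/97) = -1 → non-residue.
(73/97) = +1 → QR.
(90/97) = -1 → non-residue.
Total quadratic residues among the 3: 1.

1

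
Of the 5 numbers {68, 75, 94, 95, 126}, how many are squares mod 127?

(68/127) = +1 → QR.
(75/127) = -1 → non-residue.
(94/127) = +1 → QR.
(95/127) = -1 → non-residue.
(126/127) = -1 → non-residue.
Total quadratic residues among the 5: 2.

2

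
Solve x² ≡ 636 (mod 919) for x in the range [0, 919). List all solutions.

Since 919 ≡ 3 (mod 4), a square root of 636 is 636^((919+1)/4) = 636^230 mod 919.
Repeated squaring: 636^2≡136, 636^4≡116, 636^8≡590, 636^16≡718, 636^32≡884, 636^64≡306, 636^128≡817 (mod 919).
636^230 = 636^(128+64+32+4+2) ≡ 811 (mod 919).
Check: 811² = 657721 ≡ 636 (mod 919). The two roots are 108 and 811.

108, 811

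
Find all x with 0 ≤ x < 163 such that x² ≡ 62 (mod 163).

Since 163 ≡ 3 (mod 4), a square root of 62 is 62^((163+1)/4) = 62^41 mod 163.
Repeated squaring: 62^2≡95, 62^4≡60, 62^8≡14, 62^16≡33, 62^32≡111 (mod 163).
62^41 = 62^(32+8+1) ≡ 15 (mod 163).
Check: 15² = 225 ≡ 62 (mod 163). The two roots are 15 and 148.

15, 148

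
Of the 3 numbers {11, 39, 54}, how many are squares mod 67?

(11/67) = -1 → non-residue.
(39/67) = +1 → QR.
(54/67) = +1 → QR.
Total quadratic residues among the 3: 2.

2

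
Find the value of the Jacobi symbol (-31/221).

1

First reduce: -31 ≡ 190 (mod 221).
Pull out 2: since 221 ≡ 5 (mod 8), (2/221) = -1.
Reciprocity: 95 ≡ 3 and 221 ≡ 1 (mod 4), so (95/221) = +(221/95).
Reduce top mod 95: now compute (31/95).
Reciprocity: 31 ≡ 3 and 95 ≡ 3 (mod 4), so (31/95) = −(95/31).
Reduce top mod 31: now compute (2/31).
Pull out 2: since 31 ≡ 7 (mod 8), (2/31) = +1.
Reached (1/31) = 1. Collecting the sign flips along the way, the symbol is +1.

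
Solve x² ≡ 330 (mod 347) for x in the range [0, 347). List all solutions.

32, 315

Since 347 ≡ 3 (mod 4), a square root of 330 is 330^((347+1)/4) = 330^87 mod 347.
Repeated squaring: 330^2≡289, 330^4≡241, 330^8≡132, 330^16≡74, 330^32≡271, 330^64≡224 (mod 347).
330^87 = 330^(64+16+4+2+1) ≡ 315 (mod 347).
Check: 315² = 99225 ≡ 330 (mod 347). The two roots are 32 and 315.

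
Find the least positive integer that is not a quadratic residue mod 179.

2

(2/179) = −1, so 2 is the smallest positive non-residue mod 179.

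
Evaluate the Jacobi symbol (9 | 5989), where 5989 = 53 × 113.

Reciprocity: 9 ≡ 1 and 5989 ≡ 1 (mod 4), so (9/5989) = +(5989/9).
Reduce top mod 9: now compute (4/9).
Pull out 2^2: since 9 ≡ 1 (mod 8), (2/9) = +1, so (2/9)^2 = +1.
Reached (1/9) = 1. Collecting the sign flips along the way, the symbol is +1.

1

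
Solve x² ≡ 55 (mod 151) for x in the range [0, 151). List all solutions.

Since 151 ≡ 3 (mod 4), a square root of 55 is 55^((151+1)/4) = 55^38 mod 151.
Repeated squaring: 55^2≡5, 55^4≡25, 55^8≡21, 55^16≡139, 55^32≡144 (mod 151).
55^38 = 55^(32+4+2) ≡ 31 (mod 151).
Check: 31² = 961 ≡ 55 (mod 151). The two roots are 31 and 120.

31, 120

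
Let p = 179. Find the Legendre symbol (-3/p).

-1

First reduce: -3 ≡ 176 (mod 179).
Pull out 2^4: since 179 ≡ 3 (mod 8), (2/179) = -1, so (2/179)^4 = +1.
Reciprocity: 11 ≡ 3 and 179 ≡ 3 (mod 4), so (11/179) = −(179/11).
Reduce top mod 11: now compute (3/11).
Reciprocity: 3 ≡ 3 and 11 ≡ 3 (mod 4), so (3/11) = −(11/3).
Reduce top mod 3: now compute (2/3).
Pull out 2: since 3 ≡ 3 (mod 8), (2/3) = -1.
Reached (1/3) = 1. Collecting the sign flips along the way, the symbol is -1.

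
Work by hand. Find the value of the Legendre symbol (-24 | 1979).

1

First reduce: -24 ≡ 1955 (mod 1979).
Reciprocity: 1955 ≡ 3 and 1979 ≡ 3 (mod 4), so (1955/1979) = −(1979/1955).
Reduce top mod 1955: now compute (24/1955).
Pull out 2^3: since 1955 ≡ 3 (mod 8), (2/1955) = -1, so (2/1955)^3 = -1.
Reciprocity: 3 ≡ 3 and 1955 ≡ 3 (mod 4), so (3/1955) = −(1955/3).
Reduce top mod 3: now compute (2/3).
Pull out 2: since 3 ≡ 3 (mod 8), (2/3) = -1.
Reached (1/3) = 1. Collecting the sign flips along the way, the symbol is +1.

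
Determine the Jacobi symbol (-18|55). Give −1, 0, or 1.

-1

First reduce: -18 ≡ 37 (mod 55).
Reciprocity: 37 ≡ 1 and 55 ≡ 3 (mod 4), so (37/55) = +(55/37).
Reduce top mod 37: now compute (18/37).
Pull out 2: since 37 ≡ 5 (mod 8), (2/37) = -1.
Reciprocity: 9 ≡ 1 and 37 ≡ 1 (mod 4), so (9/37) = +(37/9).
Reduce top mod 9: now compute (1/9).
Reached (1/9) = 1. Collecting the sign flips along the way, the symbol is -1.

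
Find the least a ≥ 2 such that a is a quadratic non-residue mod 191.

(2/191) = +1, so 2 is a residue.
(3/191) = +1, so 3 is a residue.
(4/191) = +1, so 4 is a residue.
(5/191) = +1, so 5 is a residue.
(6/191) = +1, so 6 is a residue.
(7/191) = −1, so 7 is the smallest positive non-residue mod 191.

7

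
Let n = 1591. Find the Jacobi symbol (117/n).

-1

Reciprocity: 117 ≡ 1 and 1591 ≡ 3 (mod 4), so (117/1591) = +(1591/117).
Reduce top mod 117: now compute (70/117).
Pull out 2: since 117 ≡ 5 (mod 8), (2/117) = -1.
Reciprocity: 35 ≡ 3 and 117 ≡ 1 (mod 4), so (35/117) = +(117/35).
Reduce top mod 35: now compute (12/35).
Pull out 2^2: since 35 ≡ 3 (mod 8), (2/35) = -1, so (2/35)^2 = +1.
Reciprocity: 3 ≡ 3 and 35 ≡ 3 (mod 4), so (3/35) = −(35/3).
Reduce top mod 3: now compute (2/3).
Pull out 2: since 3 ≡ 3 (mod 8), (2/3) = -1.
Reached (1/3) = 1. Collecting the sign flips along the way, the symbol is -1.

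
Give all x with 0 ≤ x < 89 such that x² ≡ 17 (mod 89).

27, 62

89 ≡ 1 (mod 4), so we find a root by search.
Trying successive values, 27² = 729 ≡ 17 (mod 89). The other root is 89 − 27 = 62.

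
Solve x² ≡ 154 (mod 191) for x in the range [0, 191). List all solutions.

Since 191 ≡ 3 (mod 4), a square root of 154 is 154^((191+1)/4) = 154^48 mod 191.
Repeated squaring: 154^2≡32, 154^4≡69, 154^8≡177, 154^16≡5, 154^32≡25 (mod 191).
154^48 = 154^(32+16) ≡ 125 (mod 191).
Check: 125² = 15625 ≡ 154 (mod 191). The two roots are 66 and 125.

66, 125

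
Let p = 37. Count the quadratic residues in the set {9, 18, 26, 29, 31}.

(9/37) = +1 → QR.
(18/37) = -1 → non-residue.
(26/37) = +1 → QR.
(29/37) = -1 → non-residue.
(31/37) = -1 → non-residue.
Total quadratic residues among the 5: 2.

2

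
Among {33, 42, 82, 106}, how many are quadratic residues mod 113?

(33/113) = -1 → non-residue.
(42/113) = -1 → non-residue.
(82/113) = +1 → QR.
(106/113) = +1 → QR.
Total quadratic residues among the 4: 2.

2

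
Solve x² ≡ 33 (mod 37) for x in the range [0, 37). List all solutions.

37 ≡ 1 (mod 4), so we find a root by search.
Trying successive values, 12² = 144 ≡ 33 (mod 37). The other root is 37 − 12 = 25.

12, 25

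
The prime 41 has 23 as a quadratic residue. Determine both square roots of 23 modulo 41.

8, 33

41 ≡ 1 (mod 4), so we find a root by search.
Trying successive values, 8² = 64 ≡ 23 (mod 41). The other root is 41 − 8 = 33.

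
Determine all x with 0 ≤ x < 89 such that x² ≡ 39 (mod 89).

22, 67

89 ≡ 1 (mod 4), so we find a root by search.
Trying successive values, 22² = 484 ≡ 39 (mod 89). The other root is 89 − 22 = 67.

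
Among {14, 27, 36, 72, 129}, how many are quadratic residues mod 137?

(14/137) = +1 → QR.
(27/137) = -1 → non-residue.
(36/137) = +1 → QR.
(72/137) = +1 → QR.
(129/137) = +1 → QR.
Total quadratic residues among the 5: 4.

4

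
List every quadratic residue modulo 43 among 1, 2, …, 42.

1,4,6,9,10,11,13,14,15,16,17,21,23,24,25,31,35,36,38,40,41

Square k = 1,…,21 (k and 43−k give the same square):
1²=1, 2²=4, 3²=9, 4²=16, 5²=25, 6²=36, 7²≡6, 8²≡21, 9²≡38, 10²≡14, 11²≡35, 12²≡15, 13²≡40, 14²≡24, 15²≡10, 16²≡41, 17²≡31, 18²≡23, 19²≡17, 20²≡13, 21²≡11 (mod 43).
So the quadratic residues mod 43 are {1, 4, 6, 9, 10, 11, 13, 14, 15, 16, 17, 21, 23, 24, 25, 31, 35, 36, 38, 40, 41}.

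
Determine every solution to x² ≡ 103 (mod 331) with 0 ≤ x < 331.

Since 331 ≡ 3 (mod 4), a square root of 103 is 103^((331+1)/4) = 103^83 mod 331.
Repeated squaring: 103^2≡17, 103^4≡289, 103^8≡109, 103^16≡296, 103^32≡232, 103^64≡202 (mod 331).
103^83 = 103^(64+16+2+1) ≡ 161 (mod 331).
Check: 161² = 25921 ≡ 103 (mod 331). The two roots are 161 and 170.

161, 170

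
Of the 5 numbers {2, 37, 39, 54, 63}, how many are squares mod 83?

(2/83) = -1 → non-residue.
(37/83) = +1 → QR.
(39/83) = -1 → non-residue.
(54/83) = -1 → non-residue.
(63/83) = +1 → QR.
Total quadratic residues among the 5: 2.

2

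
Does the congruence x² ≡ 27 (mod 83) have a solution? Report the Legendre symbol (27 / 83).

Euler's criterion: (27/83) ≡ 27^41 (mod 83).
27^2 ≡ 65 (mod 83)
27^4 ≡ 75 (mod 83)
27^8 ≡ 64 (mod 83)
27^16 ≡ 29 (mod 83)
27^32 ≡ 11 (mod 83)
27^41 = 27^(32+8+1) ≡ 1 (mod 83).
Result is 1, so (27/83) = 1.

1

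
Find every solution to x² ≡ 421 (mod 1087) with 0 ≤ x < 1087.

Since 1087 ≡ 3 (mod 4), a square root of 421 is 421^((1087+1)/4) = 421^272 mod 1087.
Repeated squaring: 421^2≡60, 421^4≡339, 421^8≡786, 421^16≡380, 421^32≡916, 421^64≡979, 421^128≡794, 421^256≡1063 (mod 1087).
421^272 = 421^(256+16) ≡ 663 (mod 1087).
Check: 663² = 439569 ≡ 421 (mod 1087). The two roots are 424 and 663.

424, 663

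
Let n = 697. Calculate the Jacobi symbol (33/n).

1

Reciprocity: 33 ≡ 1 and 697 ≡ 1 (mod 4), so (33/697) = +(697/33).
Reduce top mod 33: now compute (4/33).
Pull out 2^2: since 33 ≡ 1 (mod 8), (2/33) = +1, so (2/33)^2 = +1.
Reached (1/33) = 1. Collecting the sign flips along the way, the symbol is +1.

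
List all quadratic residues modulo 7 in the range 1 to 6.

1,2,4

Square k = 1,…,3 (k and 7−k give the same square):
1²=1, 2²=4, 3²≡2 (mod 7).
So the quadratic residues mod 7 are {1, 2, 4}.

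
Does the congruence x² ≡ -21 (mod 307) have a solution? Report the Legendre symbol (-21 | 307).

Euler's criterion: (-21/307) ≡ 286^153 (mod 307).
286^2 ≡ 134 (mod 307)
286^4 ≡ 150 (mod 307)
286^8 ≡ 89 (mod 307)
286^16 ≡ 246 (mod 307)
286^32 ≡ 37 (mod 307)
286^64 ≡ 141 (mod 307)
286^128 ≡ 233 (mod 307)
286^153 = 286^(128+16+8+1) ≡ 1 (mod 307).
Result is 1, so (-21/307) = 1.

1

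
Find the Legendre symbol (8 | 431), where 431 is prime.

Euler's criterion: (8/431) ≡ 8^215 (mod 431).
8^2 ≡ 64 (mod 431)
8^4 ≡ 217 (mod 431)
8^8 ≡ 110 (mod 431)
8^16 ≡ 32 (mod 431)
8^32 ≡ 162 (mod 431)
8^64 ≡ 384 (mod 431)
8^128 ≡ 54 (mod 431)
8^215 = 8^(128+64+16+4+2+1) ≡ 1 (mod 431).
Result is 1, so (8/431) = 1.

1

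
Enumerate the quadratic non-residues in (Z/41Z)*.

3, 6, 7, 11, 12, 13, 14, 15, 17, 19, 22, 24, 26, 27, 28, 29, 30, 34, 35, 38

Square k = 1,…,20 (k and 41−k give the same square):
1²=1, 2²=4, 3²=9, 4²=16, 5²=25, 6²=36, 7²≡8, 8²≡23, 9²≡40, 10²≡18, 11²≡39, 12²≡21, 13²≡5, 14²≡32, 15²≡20, 16²≡10, 17²≡2, 18²≡37, 19²≡33, 20²≡31 (mod 41).
The residues are {1, 2, 4, 5, 8, 9, 10, 16, 18, 20, 21, 23, 25, 31, 32, 33, 36, 37, 39, 40}; the non-residues are the remaining 20 nonzero classes.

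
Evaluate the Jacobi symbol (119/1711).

Reciprocity: 119 ≡ 3 and 1711 ≡ 3 (mod 4), so (119/1711) = −(1711/119).
Reduce top mod 119: now compute (45/119).
Reciprocity: 45 ≡ 1 and 119 ≡ 3 (mod 4), so (45/119) = +(119/45).
Reduce top mod 45: now compute (29/45).
Reciprocity: 29 ≡ 1 and 45 ≡ 1 (mod 4), so (29/45) = +(45/29).
Reduce top mod 29: now compute (16/29).
Pull out 2^4: since 29 ≡ 5 (mod 8), (2/29) = -1, so (2/29)^4 = +1.
Reached (1/29) = 1. Collecting the sign flips along the way, the symbol is -1.

-1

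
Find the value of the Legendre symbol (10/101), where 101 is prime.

Pull out 2: since 101 ≡ 5 (mod 8), (2/101) = -1.
Reciprocity: 5 ≡ 1 and 101 ≡ 1 (mod 4), so (5/101) = +(101/5).
Reduce top mod 5: now compute (1/5).
Reached (1/5) = 1. Collecting the sign flips along the way, the symbol is -1.

-1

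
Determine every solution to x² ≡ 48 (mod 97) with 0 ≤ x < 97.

40, 57

97 ≡ 1 (mod 4), so we find a root by search.
Trying successive values, 40² = 1600 ≡ 48 (mod 97). The other root is 97 − 40 = 57.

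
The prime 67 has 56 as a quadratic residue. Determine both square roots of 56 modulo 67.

Since 67 ≡ 3 (mod 4), a square root of 56 is 56^((67+1)/4) = 56^17 mod 67.
Repeated squaring: 56^2≡54, 56^4≡35, 56^8≡19, 56^16≡26 (mod 67).
56^17 = 56^(16+1) ≡ 49 (mod 67).
Check: 49² = 2401 ≡ 56 (mod 67). The two roots are 18 and 49.

18, 49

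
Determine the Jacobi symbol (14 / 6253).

-1

Pull out 2: since 6253 ≡ 5 (mod 8), (2/6253) = -1.
Reciprocity: 7 ≡ 3 and 6253 ≡ 1 (mod 4), so (7/6253) = +(6253/7).
Reduce top mod 7: now compute (2/7).
Pull out 2: since 7 ≡ 7 (mod 8), (2/7) = +1.
Reached (1/7) = 1. Collecting the sign flips along the way, the symbol is -1.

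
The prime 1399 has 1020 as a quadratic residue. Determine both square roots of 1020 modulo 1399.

Since 1399 ≡ 3 (mod 4), a square root of 1020 is 1020^((1399+1)/4) = 1020^350 mod 1399.
Repeated squaring: 1020^2≡943, 1020^4≡884, 1020^8≡814, 1020^16≡869, 1020^32≡1100, 1020^64≡1264, 1020^128≡38, 1020^256≡45 (mod 1399).
1020^350 = 1020^(256+64+16+8+4+2) ≡ 186 (mod 1399).
Check: 186² = 34596 ≡ 1020 (mod 1399). The two roots are 186 and 1213.

186, 1213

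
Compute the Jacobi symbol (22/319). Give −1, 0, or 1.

Pull out 2: since 319 ≡ 7 (mod 8), (2/319) = +1.
Reciprocity: 11 ≡ 3 and 319 ≡ 3 (mod 4), so (11/319) = −(319/11).
Reduce top mod 11: now compute (0/11).
Top reduces to 0: gcd > 1, so the symbol is 0.

0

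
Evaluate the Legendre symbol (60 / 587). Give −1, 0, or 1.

Pull out 2^2: since 587 ≡ 3 (mod 8), (2/587) = -1, so (2/587)^2 = +1.
Reciprocity: 15 ≡ 3 and 587 ≡ 3 (mod 4), so (15/587) = −(587/15).
Reduce top mod 15: now compute (2/15).
Pull out 2: since 15 ≡ 7 (mod 8), (2/15) = +1.
Reached (1/15) = 1. Collecting the sign flips along the way, the symbol is -1.

-1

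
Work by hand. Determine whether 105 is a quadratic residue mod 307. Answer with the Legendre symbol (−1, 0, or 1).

1

Euler's criterion: (105/307) ≡ 105^153 (mod 307).
105^2 ≡ 280 (mod 307)
105^4 ≡ 115 (mod 307)
105^8 ≡ 24 (mod 307)
105^16 ≡ 269 (mod 307)
105^32 ≡ 216 (mod 307)
105^64 ≡ 299 (mod 307)
105^128 ≡ 64 (mod 307)
105^153 = 105^(128+16+8+1) ≡ 1 (mod 307).
Result is 1, so (105/307) = 1.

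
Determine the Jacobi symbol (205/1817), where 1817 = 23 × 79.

Reciprocity: 205 ≡ 1 and 1817 ≡ 1 (mod 4), so (205/1817) = +(1817/205).
Reduce top mod 205: now compute (177/205).
Reciprocity: 177 ≡ 1 and 205 ≡ 1 (mod 4), so (177/205) = +(205/177).
Reduce top mod 177: now compute (28/177).
Pull out 2^2: since 177 ≡ 1 (mod 8), (2/177) = +1, so (2/177)^2 = +1.
Reciprocity: 7 ≡ 3 and 177 ≡ 1 (mod 4), so (7/177) = +(177/7).
Reduce top mod 7: now compute (2/7).
Pull out 2: since 7 ≡ 7 (mod 8), (2/7) = +1.
Reached (1/7) = 1. Collecting the sign flips along the way, the symbol is +1.

1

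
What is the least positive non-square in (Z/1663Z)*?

(2/1663) = +1, so 2 is a residue.
(3/1663) = −1, so 3 is the smallest positive non-residue mod 1663.

3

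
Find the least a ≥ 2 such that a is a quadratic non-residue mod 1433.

(2/1433) = +1, so 2 is a residue.
(3/1433) = −1, so 3 is the smallest positive non-residue mod 1433.

3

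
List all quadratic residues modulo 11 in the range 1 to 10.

Square k = 1,…,5 (k and 11−k give the same square):
1²=1, 2²=4, 3²=9, 4²≡5, 5²≡3 (mod 11).
So the quadratic residues mod 11 are {1, 3, 4, 5, 9}.

1, 3, 4, 5, 9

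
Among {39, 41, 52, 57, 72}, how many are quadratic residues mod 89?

(39/89) = +1 → QR.
(41/89) = -1 → non-residue.
(52/89) = -1 → non-residue.
(57/89) = +1 → QR.
(72/89) = +1 → QR.
Total quadratic residues among the 5: 3.

3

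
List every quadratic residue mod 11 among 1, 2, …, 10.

Square k = 1,…,5 (k and 11−k give the same square):
1²=1, 2²=4, 3²=9, 4²≡5, 5²≡3 (mod 11).
So the quadratic residues mod 11 are {1, 3, 4, 5, 9}.

1,3,4,5,9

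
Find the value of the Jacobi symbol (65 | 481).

Reciprocity: 65 ≡ 1 and 481 ≡ 1 (mod 4), so (65/481) = +(481/65).
Reduce top mod 65: now compute (26/65).
Pull out 2: since 65 ≡ 1 (mod 8), (2/65) = +1.
Reciprocity: 13 ≡ 1 and 65 ≡ 1 (mod 4), so (13/65) = +(65/13).
Reduce top mod 13: now compute (0/13).
Top reduces to 0: gcd > 1, so the symbol is 0.

0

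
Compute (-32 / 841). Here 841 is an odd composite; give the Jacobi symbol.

1

First reduce: -32 ≡ 809 (mod 841).
Reciprocity: 809 ≡ 1 and 841 ≡ 1 (mod 4), so (809/841) = +(841/809).
Reduce top mod 809: now compute (32/809).
Pull out 2^5: since 809 ≡ 1 (mod 8), (2/809) = +1, so (2/809)^5 = +1.
Reached (1/809) = 1. Collecting the sign flips along the way, the symbol is +1.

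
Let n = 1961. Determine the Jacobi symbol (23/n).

Reciprocity: 23 ≡ 3 and 1961 ≡ 1 (mod 4), so (23/1961) = +(1961/23).
Reduce top mod 23: now compute (6/23).
Pull out 2: since 23 ≡ 7 (mod 8), (2/23) = +1.
Reciprocity: 3 ≡ 3 and 23 ≡ 3 (mod 4), so (3/23) = −(23/3).
Reduce top mod 3: now compute (2/3).
Pull out 2: since 3 ≡ 3 (mod 8), (2/3) = -1.
Reached (1/3) = 1. Collecting the sign flips along the way, the symbol is +1.

1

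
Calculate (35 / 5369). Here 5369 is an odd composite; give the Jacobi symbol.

0

Reciprocity: 35 ≡ 3 and 5369 ≡ 1 (mod 4), so (35/5369) = +(5369/35).
Reduce top mod 35: now compute (14/35).
Pull out 2: since 35 ≡ 3 (mod 8), (2/35) = -1.
Reciprocity: 7 ≡ 3 and 35 ≡ 3 (mod 4), so (7/35) = −(35/7).
Reduce top mod 7: now compute (0/7).
Top reduces to 0: gcd > 1, so the symbol is 0.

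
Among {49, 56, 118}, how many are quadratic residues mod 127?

(49/127) = +1 → QR.
(56/127) = -1 → non-residue.
(118/127) = -1 → non-residue.
Total quadratic residues among the 3: 1.

1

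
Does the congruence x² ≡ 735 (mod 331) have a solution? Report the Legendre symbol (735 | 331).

First reduce: 735 ≡ 73 (mod 331).
Reciprocity: 73 ≡ 1 and 331 ≡ 3 (mod 4), so (73/331) = +(331/73).
Reduce top mod 73: now compute (39/73).
Reciprocity: 39 ≡ 3 and 73 ≡ 1 (mod 4), so (39/73) = +(73/39).
Reduce top mod 39: now compute (34/39).
Pull out 2: since 39 ≡ 7 (mod 8), (2/39) = +1.
Reciprocity: 17 ≡ 1 and 39 ≡ 3 (mod 4), so (17/39) = +(39/17).
Reduce top mod 17: now compute (5/17).
Reciprocity: 5 ≡ 1 and 17 ≡ 1 (mod 4), so (5/17) = +(17/5).
Reduce top mod 5: now compute (2/5).
Pull out 2: since 5 ≡ 5 (mod 8), (2/5) = -1.
Reached (1/5) = 1. Collecting the sign flips along the way, the symbol is -1.

-1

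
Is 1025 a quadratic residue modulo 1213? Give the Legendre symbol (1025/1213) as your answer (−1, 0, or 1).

-1

Reciprocity: 1025 ≡ 1 and 1213 ≡ 1 (mod 4), so (1025/1213) = +(1213/1025).
Reduce top mod 1025: now compute (188/1025).
Pull out 2^2: since 1025 ≡ 1 (mod 8), (2/1025) = +1, so (2/1025)^2 = +1.
Reciprocity: 47 ≡ 3 and 1025 ≡ 1 (mod 4), so (47/1025) = +(1025/47).
Reduce top mod 47: now compute (38/47).
Pull out 2: since 47 ≡ 7 (mod 8), (2/47) = +1.
Reciprocity: 19 ≡ 3 and 47 ≡ 3 (mod 4), so (19/47) = −(47/19).
Reduce top mod 19: now compute (9/19).
Reciprocity: 9 ≡ 1 and 19 ≡ 3 (mod 4), so (9/19) = +(19/9).
Reduce top mod 9: now compute (1/9).
Reached (1/9) = 1. Collecting the sign flips along the way, the symbol is -1.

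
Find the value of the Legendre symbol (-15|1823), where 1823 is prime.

1

First reduce: -15 ≡ 1808 (mod 1823).
Pull out 2^4: since 1823 ≡ 7 (mod 8), (2/1823) = +1, so (2/1823)^4 = +1.
Reciprocity: 113 ≡ 1 and 1823 ≡ 3 (mod 4), so (113/1823) = +(1823/113).
Reduce top mod 113: now compute (15/113).
Reciprocity: 15 ≡ 3 and 113 ≡ 1 (mod 4), so (15/113) = +(113/15).
Reduce top mod 15: now compute (8/15).
Pull out 2^3: since 15 ≡ 7 (mod 8), (2/15) = +1, so (2/15)^3 = +1.
Reached (1/15) = 1. Collecting the sign flips along the way, the symbol is +1.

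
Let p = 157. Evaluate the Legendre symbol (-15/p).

First reduce: -15 ≡ 142 (mod 157).
Pull out 2: since 157 ≡ 5 (mod 8), (2/157) = -1.
Reciprocity: 71 ≡ 3 and 157 ≡ 1 (mod 4), so (71/157) = +(157/71).
Reduce top mod 71: now compute (15/71).
Reciprocity: 15 ≡ 3 and 71 ≡ 3 (mod 4), so (15/71) = −(71/15).
Reduce top mod 15: now compute (11/15).
Reciprocity: 11 ≡ 3 and 15 ≡ 3 (mod 4), so (11/15) = −(15/11).
Reduce top mod 11: now compute (4/11).
Pull out 2^2: since 11 ≡ 3 (mod 8), (2/11) = -1, so (2/11)^2 = +1.
Reached (1/11) = 1. Collecting the sign flips along the way, the symbol is -1.

-1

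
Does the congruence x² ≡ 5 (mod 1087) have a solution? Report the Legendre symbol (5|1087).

-1

Euler's criterion: (5/1087) ≡ 5^543 (mod 1087).
5^2 ≡ 25 (mod 1087)
5^4 ≡ 625 (mod 1087)
5^8 ≡ 392 (mod 1087)
5^16 ≡ 397 (mod 1087)
5^32 ≡ 1081 (mod 1087)
5^64 ≡ 36 (mod 1087)
5^128 ≡ 209 (mod 1087)
5^256 ≡ 201 (mod 1087)
5^512 ≡ 182 (mod 1087)
5^543 = 5^(512+16+8+4+2+1) ≡ 1086 (mod 1087).
Result is 1086 ≡ −1, so (5/1087) = −1.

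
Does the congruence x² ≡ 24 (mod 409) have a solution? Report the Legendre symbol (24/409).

1

Pull out 2^3: since 409 ≡ 1 (mod 8), (2/409) = +1, so (2/409)^3 = +1.
Reciprocity: 3 ≡ 3 and 409 ≡ 1 (mod 4), so (3/409) = +(409/3).
Reduce top mod 3: now compute (1/3).
Reached (1/3) = 1. Collecting the sign flips along the way, the symbol is +1.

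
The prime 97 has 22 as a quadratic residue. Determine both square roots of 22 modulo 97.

97 ≡ 1 (mod 4), so we find a root by search.
Trying successive values, 33² = 1089 ≡ 22 (mod 97). The other root is 97 − 33 = 64.

33, 64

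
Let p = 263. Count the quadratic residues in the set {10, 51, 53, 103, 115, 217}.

2

(10/263) = -1 → non-residue.
(51/263) = +1 → QR.
(53/263) = -1 → non-residue.
(103/263) = +1 → QR.
(115/263) = -1 → non-residue.
(217/263) = -1 → non-residue.
Total quadratic residues among the 6: 2.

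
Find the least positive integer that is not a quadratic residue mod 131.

2

(2/131) = −1, so 2 is the smallest positive non-residue mod 131.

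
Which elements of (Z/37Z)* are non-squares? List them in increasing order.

2 5 6 8 13 14 15 17 18 19 20 22 23 24 29 31 32 35

Square k = 1,…,18 (k and 37−k give the same square):
1²=1, 2²=4, 3²=9, 4²=16, 5²=25, 6²=36, 7²≡12, 8²≡27, 9²≡7, 10²≡26, 11²≡10, 12²≡33, 13²≡21, 14²≡11, 15²≡3, 16²≡34, 17²≡30, 18²≡28 (mod 37).
The residues are {1, 3, 4, 7, 9, 10, 11, 12, 16, 21, 25, 26, 27, 28, 30, 33, 34, 36}; the non-residues are the remaining 18 nonzero classes.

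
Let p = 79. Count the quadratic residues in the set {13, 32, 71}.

(13/79) = +1 → QR.
(32/79) = +1 → QR.
(71/79) = -1 → non-residue.
Total quadratic residues among the 3: 2.

2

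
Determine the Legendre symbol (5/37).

Euler's criterion: (5/37) ≡ 5^18 (mod 37).
5^2 ≡ 25 (mod 37)
5^4 ≡ 33 (mod 37)
5^8 ≡ 16 (mod 37)
5^16 ≡ 34 (mod 37)
5^18 = 5^(16+2) ≡ 36 (mod 37).
Result is 36 ≡ −1, so (5/37) = −1.

-1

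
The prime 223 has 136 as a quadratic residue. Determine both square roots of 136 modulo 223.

Since 223 ≡ 3 (mod 4), a square root of 136 is 136^((223+1)/4) = 136^56 mod 223.
Repeated squaring: 136^2≡210, 136^4≡169, 136^8≡17, 136^16≡66, 136^32≡119 (mod 223).
136^56 = 136^(32+16+8) ≡ 164 (mod 223).
Check: 164² = 26896 ≡ 136 (mod 223). The two roots are 59 and 164.

59, 164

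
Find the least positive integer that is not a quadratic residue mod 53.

(2/53) = −1, so 2 is the smallest positive non-residue mod 53.

2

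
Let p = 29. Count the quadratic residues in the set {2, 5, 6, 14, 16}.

(2/29) = -1 → non-residue.
(5/29) = +1 → QR.
(6/29) = +1 → QR.
(14/29) = -1 → non-residue.
(16/29) = +1 → QR.
Total quadratic residues among the 5: 3.

3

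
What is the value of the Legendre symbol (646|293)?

Euler's criterion: (646/293) ≡ 60^146 (mod 293).
60^2 ≡ 84 (mod 293)
60^4 ≡ 24 (mod 293)
60^8 ≡ 283 (mod 293)
60^16 ≡ 100 (mod 293)
60^32 ≡ 38 (mod 293)
60^64 ≡ 272 (mod 293)
60^128 ≡ 148 (mod 293)
60^146 = 60^(128+16+2) ≡ 1 (mod 293).
Result is 1, so (646/293) = 1.

1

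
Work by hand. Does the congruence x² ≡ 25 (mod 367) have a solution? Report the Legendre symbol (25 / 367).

Reciprocity: 25 ≡ 1 and 367 ≡ 3 (mod 4), so (25/367) = +(367/25).
Reduce top mod 25: now compute (17/25).
Reciprocity: 17 ≡ 1 and 25 ≡ 1 (mod 4), so (17/25) = +(25/17).
Reduce top mod 17: now compute (8/17).
Pull out 2^3: since 17 ≡ 1 (mod 8), (2/17) = +1, so (2/17)^3 = +1.
Reached (1/17) = 1. Collecting the sign flips along the way, the symbol is +1.

1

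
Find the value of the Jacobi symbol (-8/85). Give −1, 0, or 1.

-1

First reduce: -8 ≡ 77 (mod 85).
Reciprocity: 77 ≡ 1 and 85 ≡ 1 (mod 4), so (77/85) = +(85/77).
Reduce top mod 77: now compute (8/77).
Pull out 2^3: since 77 ≡ 5 (mod 8), (2/77) = -1, so (2/77)^3 = -1.
Reached (1/77) = 1. Collecting the sign flips along the way, the symbol is -1.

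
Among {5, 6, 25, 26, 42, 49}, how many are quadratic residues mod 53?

(5/53) = -1 → non-residue.
(6/53) = +1 → QR.
(25/53) = +1 → QR.
(26/53) = -1 → non-residue.
(42/53) = +1 → QR.
(49/53) = +1 → QR.
Total quadratic residues among the 6: 4.

4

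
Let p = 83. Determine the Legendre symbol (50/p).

Pull out 2: since 83 ≡ 3 (mod 8), (2/83) = -1.
Reciprocity: 25 ≡ 1 and 83 ≡ 3 (mod 4), so (25/83) = +(83/25).
Reduce top mod 25: now compute (8/25).
Pull out 2^3: since 25 ≡ 1 (mod 8), (2/25) = +1, so (2/25)^3 = +1.
Reached (1/25) = 1. Collecting the sign flips along the way, the symbol is -1.

-1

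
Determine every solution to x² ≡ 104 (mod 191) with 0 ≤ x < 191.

88, 103

Since 191 ≡ 3 (mod 4), a square root of 104 is 104^((191+1)/4) = 104^48 mod 191.
Repeated squaring: 104^2≡120, 104^4≡75, 104^8≡86, 104^16≡138, 104^32≡135 (mod 191).
104^48 = 104^(32+16) ≡ 103 (mod 191).
Check: 103² = 10609 ≡ 104 (mod 191). The two roots are 88 and 103.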